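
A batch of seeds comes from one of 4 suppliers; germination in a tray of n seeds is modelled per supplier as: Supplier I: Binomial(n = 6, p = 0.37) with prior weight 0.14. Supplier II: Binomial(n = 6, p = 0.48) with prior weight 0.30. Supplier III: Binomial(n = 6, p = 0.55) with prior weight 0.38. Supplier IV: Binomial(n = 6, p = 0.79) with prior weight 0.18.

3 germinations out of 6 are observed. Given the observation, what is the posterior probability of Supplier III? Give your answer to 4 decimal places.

0.4424

Posterior ∝ prior × likelihood, so P(k | x) ∝ w_k f_k(x); normalise over all components.
Evaluate each component's likelihood at the observed value:
  p_I = C(6,3)·0.37^3·0.63^3 = 20·0.050653·0.250047 = 0.253313
  p_II = C(6,3)·0.48^3·0.52^3 = 20·0.110592·0.140608 = 0.311002
  p_III = C(6,3)·0.55^3·0.45^3 = 20·0.166375·0.091125 = 0.303218
  p_IV = C(6,3)·0.79^3·0.21^3 = 20·0.493039·0.009261 = 0.0913207
Unnormalised posteriors:
  w_I·p_I = 0.14 × 0.253313 = 0.0354638
  w_II·p_II = 0.30 × 0.311002 = 0.0933007
  w_III·p_III = 0.38 × 0.303218 = 0.115223
  w_IV·p_IV = 0.18 × 0.0913207 = 0.0164377
Normaliser: 0.0354638 + 0.0933007 + 0.115223 + 0.0164377 = 0.260425
P(Supplier III | the observation) ≈ 0.4424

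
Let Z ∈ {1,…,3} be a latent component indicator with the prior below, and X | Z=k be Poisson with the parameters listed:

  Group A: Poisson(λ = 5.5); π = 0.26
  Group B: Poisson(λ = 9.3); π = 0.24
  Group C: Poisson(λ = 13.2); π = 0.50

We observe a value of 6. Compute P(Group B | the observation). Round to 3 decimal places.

0.293

The responsibility of component k is π_k f_k(x) divided by Σ_j π_j f_j(x).
Evaluate each component's likelihood at the observed value:
  p_A = e^(−5.5)·5.5^6/6! = 0.157117
  p_B = e^(−9.3)·9.3^6/6! = 0.0821536
  p_C = e^(−13.2)·13.2^6/6! = 0.0135964
Prior × likelihood for each component:
  π_A·p_A = 0.26 × 0.157117 = 0.0408505
  π_B·p_B = 0.24 × 0.0821536 = 0.0197169
  π_C·p_C = 0.50 × 0.0135964 = 0.0067982
Normaliser: 0.0408505 + 0.0197169 + 0.0067982 = 0.0673656
So the posterior for Group B is 0.0197169 / 0.0673656 ≈ 0.293.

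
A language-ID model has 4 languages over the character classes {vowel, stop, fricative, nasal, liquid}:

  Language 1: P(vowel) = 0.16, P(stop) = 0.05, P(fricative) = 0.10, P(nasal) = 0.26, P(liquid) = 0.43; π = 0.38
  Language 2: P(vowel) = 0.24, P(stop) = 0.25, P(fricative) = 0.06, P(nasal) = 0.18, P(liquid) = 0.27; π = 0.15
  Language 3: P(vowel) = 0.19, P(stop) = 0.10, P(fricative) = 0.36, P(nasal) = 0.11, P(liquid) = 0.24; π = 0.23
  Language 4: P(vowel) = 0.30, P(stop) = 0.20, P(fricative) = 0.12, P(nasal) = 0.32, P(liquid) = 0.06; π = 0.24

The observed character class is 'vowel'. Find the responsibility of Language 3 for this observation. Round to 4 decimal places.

0.2056

Apply Bayes' rule: the posterior for each component is proportional to its prior times its likelihood at x.
Evaluate each component's likelihood at the observed value:
  L_1 = P(vowel | comp) = 0.16
  L_2 = P(vowel | comp) = 0.24
  L_3 = P(vowel | comp) = 0.19
  L_4 = P(vowel | comp) = 0.30
Prior × likelihood for each component:
  P(Z=1)·L_1 = 0.38 × 0.16 = 0.0608
  P(Z=2)·L_2 = 0.15 × 0.24 = 0.036
  P(Z=3)·L_3 = 0.23 × 0.19 = 0.0437
  P(Z=4)·L_4 = 0.24 × 0.3 = 0.072
Denominator: 0.0608 + 0.036 + 0.0437 + 0.072 = 0.2125
P(Language 3 | data) = 0.0437 / 0.2125 ≈ 0.2056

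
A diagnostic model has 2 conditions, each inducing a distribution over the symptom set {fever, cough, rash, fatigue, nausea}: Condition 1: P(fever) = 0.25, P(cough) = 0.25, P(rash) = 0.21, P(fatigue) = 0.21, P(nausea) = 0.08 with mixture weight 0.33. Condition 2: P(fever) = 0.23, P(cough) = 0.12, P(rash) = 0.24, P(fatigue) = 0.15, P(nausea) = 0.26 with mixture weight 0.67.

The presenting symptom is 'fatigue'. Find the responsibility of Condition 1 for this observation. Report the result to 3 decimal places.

Posterior ∝ prior × likelihood, so P(k | x) ∝ P(Z=k) f_k(x); normalise over all components.
Categorical probabilities:
  f_1 = 0.21
  f_2 = 0.15
Unnormalised posteriors:
  P(Z=1)·f_1 = 0.33 × 0.21 = 0.0693
  P(Z=2)·f_2 = 0.67 × 0.15 = 0.1005
Denominator: 0.0693 + 0.1005 = 0.1698
P(Condition 1 | the observation) = 0.0693 / 0.1698 ≈ 0.408

0.408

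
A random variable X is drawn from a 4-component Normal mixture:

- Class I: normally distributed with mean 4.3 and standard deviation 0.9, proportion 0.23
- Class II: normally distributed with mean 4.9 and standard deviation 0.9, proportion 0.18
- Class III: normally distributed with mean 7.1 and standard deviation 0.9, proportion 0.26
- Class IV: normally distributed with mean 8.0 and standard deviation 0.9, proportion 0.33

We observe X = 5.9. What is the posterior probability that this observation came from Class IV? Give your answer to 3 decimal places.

P(component k | x) = P(Z=k)·f_k(x) / marginal(x), where marginal(x) = Σ_j P(Z=j)·f_j(x).
Component likelihoods at x = 5.9:
  p_I = 0.0912799
  p_II = 0.239103
  p_III = 0.182233
  p_IV = 0.0291354
Prior × likelihood for each component:
  P(Z=I)·p_I = 0.23 × 0.0912799 = 0.0209944
  P(Z=II)·p_II = 0.18 × 0.239103 = 0.0430385
  P(Z=III)·p_III = 0.26 × 0.182233 = 0.0473807
  P(Z=IV)·p_IV = 0.33 × 0.0291354 = 0.00961469
Evidence: 0.0209944 + 0.0430385 + 0.0473807 + 0.00961469 = 0.121028
Responsibility of Class IV: 0.00961469 / 0.121028 ≈ 0.079

0.079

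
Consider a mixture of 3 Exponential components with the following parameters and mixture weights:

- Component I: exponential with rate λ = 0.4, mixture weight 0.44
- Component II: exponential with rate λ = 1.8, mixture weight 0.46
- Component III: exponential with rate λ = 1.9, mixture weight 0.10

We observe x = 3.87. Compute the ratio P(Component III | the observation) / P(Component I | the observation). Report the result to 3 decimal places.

Only the two components matter; the odds are (π_i f_i(x)) / (π_j f_j(x)).
Component likelihoods at x = 3.87:
  L_I = 0.0850692
  L_II = 0.00169815
  L_III = 0.00121727
Odds = (0.10/0.44) × (0.00121727/0.0850692) = 0.227273 × 0.0143092 ≈ 0.003

0.003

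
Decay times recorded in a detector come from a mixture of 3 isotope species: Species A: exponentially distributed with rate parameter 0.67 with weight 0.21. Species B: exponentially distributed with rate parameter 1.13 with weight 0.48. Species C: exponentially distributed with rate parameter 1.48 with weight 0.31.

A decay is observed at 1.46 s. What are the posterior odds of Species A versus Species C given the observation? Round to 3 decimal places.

The posterior odds equal the prior odds times the likelihood ratio: (P(Z=i)/P(Z=j))·(f_i(x)/f_j(x)).
Exponential densities:
  L_A = 0.67·e^(−0.67·1.46) = 0.67·e^(−0.9782) = 0.251911
  L_B = 1.13·e^(−1.13·1.46) = 1.13·e^(−1.6498) = 0.21706
  L_C = 1.48·e^(−1.48·1.46) = 1.48·e^(−2.1608) = 0.170545
0.0529014 / 0.0528689 ≈ 1.001

1.001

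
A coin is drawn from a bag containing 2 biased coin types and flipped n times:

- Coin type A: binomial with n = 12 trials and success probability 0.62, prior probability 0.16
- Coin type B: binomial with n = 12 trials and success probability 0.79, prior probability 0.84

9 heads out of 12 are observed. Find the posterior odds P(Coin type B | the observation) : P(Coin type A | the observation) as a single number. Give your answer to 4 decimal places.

The posterior odds equal the prior odds times the likelihood ratio: (P(Z=i)/P(Z=j))·(f_i(x)/f_j(x)).
Binomial probabilities:
  f_A = 0.163418
  f_B = 0.244188
0.205118 / 0.0261468 ≈ 7.8449

7.8449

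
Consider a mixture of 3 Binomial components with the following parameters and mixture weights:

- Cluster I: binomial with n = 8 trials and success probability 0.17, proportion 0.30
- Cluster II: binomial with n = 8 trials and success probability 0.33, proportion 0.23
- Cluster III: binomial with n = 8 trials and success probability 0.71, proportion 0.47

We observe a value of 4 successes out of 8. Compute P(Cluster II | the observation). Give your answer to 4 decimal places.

By Bayes' theorem, P(k | x) = π_k f_k(x) / Σ_j π_j f_j(x).
Component likelihoods at x = 4 successes out of 8:
  p_I = C(8,4)·0.17^4·0.83^4 = 70·0.00083521·0.474583 = 0.0277464
  p_II = C(8,4)·0.33^4·0.67^4 = 70·0.0118592·0.201511 = 0.167283
  p_III = C(8,4)·0.71^4·0.29^4 = 70·0.254117·0.00707281 = 0.125812
Weight by the priors:
  π_I·p_I = 0.30 × 0.0277464 = 0.00832391
  π_II·p_II = 0.23 × 0.167283 = 0.0384752
  π_III·p_III = 0.47 × 0.125812 = 0.0591318
Normaliser: 0.00832391 + 0.0384752 + 0.0591318 = 0.105931
P(Cluster II | 4 successes out of 8) = 0.0384752 / 0.105931 ≈ 0.3632

0.3632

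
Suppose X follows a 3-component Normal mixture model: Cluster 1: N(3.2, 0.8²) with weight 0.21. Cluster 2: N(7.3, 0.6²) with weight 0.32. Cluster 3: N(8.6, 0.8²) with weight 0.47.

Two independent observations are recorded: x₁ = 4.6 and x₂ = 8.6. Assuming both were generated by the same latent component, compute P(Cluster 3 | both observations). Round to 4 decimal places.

0.4455

The responsibility of component k is w_k f_k(x) divided by Σ_j w_j f_j(x).
Since both observations come from the same component, the likelihood for component k is f_k(x₁)·f_k(x₂).
  p_1 = [0.107847] × [6.36867e-11] = 6.8684e-12
  p_2 = [2.66396e-05] × [0.0635877] = 1.69395e-06
  p_3 = [1.8584e-06] × [0.498678] = 9.26743e-07
Weight by the priors:
  w_1·p_1 = 0.21 × 6.8684e-12 = 1.44236e-12
  w_2·p_2 = 0.32 × 1.69395e-06 = 5.42064e-07
  w_3·p_3 = 0.47 × 9.26743e-07 = 4.35569e-07
Sum: 1.44236e-12 + 5.42064e-07 + 4.35569e-07 = 9.77634e-07
P(Cluster 3 | x) = 4.35569e-07 / 9.77634e-07 ≈ 0.4455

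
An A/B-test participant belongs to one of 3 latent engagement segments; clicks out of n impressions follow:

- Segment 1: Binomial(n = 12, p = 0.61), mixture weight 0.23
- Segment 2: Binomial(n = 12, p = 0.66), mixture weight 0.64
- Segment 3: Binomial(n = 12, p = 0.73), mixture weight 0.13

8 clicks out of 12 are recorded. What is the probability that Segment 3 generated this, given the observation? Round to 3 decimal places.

The responsibility of component k is π_k f_k(x) divided by Σ_j π_j f_j(x).
Evaluate each component's likelihood at the observed value:
  p_1 = 0.219534
  p_2 = 0.238162
  p_3 = 0.21215
Prior × likelihood for each component:
  π_1·p_1 = 0.23 × 0.219534 = 0.0504929
  π_2·p_2 = 0.64 × 0.238162 = 0.152424
  π_3·p_3 = 0.13 × 0.21215 = 0.0275795
Evidence: 0.0504929 + 0.152424 + 0.0275795 = 0.230496
P(Segment 3 | data) ≈ 0.120

0.120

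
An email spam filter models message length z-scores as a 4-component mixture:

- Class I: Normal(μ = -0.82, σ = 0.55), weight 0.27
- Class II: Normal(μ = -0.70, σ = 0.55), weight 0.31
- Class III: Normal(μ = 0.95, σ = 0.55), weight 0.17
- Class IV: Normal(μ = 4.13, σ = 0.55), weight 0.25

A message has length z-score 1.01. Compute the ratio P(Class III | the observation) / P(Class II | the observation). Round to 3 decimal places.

68.477

Posterior odds = (π_i f_i(x)) / (π_j f_j(x)); the normalising sum cancels.
Component likelihoods at x = 1.01:
  p_I = 0.00286132
  p_II = 0.00577438
  p_III = 0.721046
  p_IV = 7.46079e-08
Posterior odds = (π_III·p_III) / (π_II·p_II) = (0.17·0.721046) / (0.31·0.00577438) = 0.122578 / 0.00179006 ≈ 68.477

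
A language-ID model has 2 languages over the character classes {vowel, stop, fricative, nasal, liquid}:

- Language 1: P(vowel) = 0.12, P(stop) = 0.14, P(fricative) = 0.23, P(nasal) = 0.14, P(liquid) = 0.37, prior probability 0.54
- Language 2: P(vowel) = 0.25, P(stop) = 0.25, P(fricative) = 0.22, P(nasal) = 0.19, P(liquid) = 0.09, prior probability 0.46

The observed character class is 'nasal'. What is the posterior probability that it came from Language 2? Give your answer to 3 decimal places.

0.536

By Bayes' theorem, P(k | x) = π_k f_k(x) / Σ_j π_j f_j(x).
Evaluate each component's likelihood at the observed value:
  p_1 = P(nasal | comp) = 0.14
  p_2 = P(nasal | comp) = 0.19
Weight by the priors:
  π_1·p_1 = 0.54 × 0.14 = 0.0756
  π_2·p_2 = 0.46 × 0.19 = 0.0874
Evidence: 0.0756 + 0.0874 = 0.163
P(Language 2 | data) = 0.0874 / 0.163 ≈ 0.536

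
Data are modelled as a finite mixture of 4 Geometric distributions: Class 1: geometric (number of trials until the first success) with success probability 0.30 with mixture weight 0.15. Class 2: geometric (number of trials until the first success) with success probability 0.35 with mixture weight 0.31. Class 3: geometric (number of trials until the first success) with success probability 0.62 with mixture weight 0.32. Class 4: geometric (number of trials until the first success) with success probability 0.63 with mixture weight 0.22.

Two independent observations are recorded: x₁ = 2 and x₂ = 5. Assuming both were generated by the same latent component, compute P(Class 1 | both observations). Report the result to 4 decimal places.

By Bayes' theorem, P(k | x) = w_k f_k(x) / Σ_j w_j f_j(x).
Since both observations come from the same component, the likelihood for component k is f_k(x₁)·f_k(x₂).
  f_1 = [0.21] × [0.07203] = 0.0151263
  f_2 = [0.2275] × [0.0624772] = 0.0142136
  f_3 = [0.2356] × [0.0129278] = 0.0030458
  f_4 = [0.2331] × [0.0118072] = 0.00275226
Weight by the priors:
  w_1·f_1 = 0.15 × 0.0151263 = 0.00226894
  w_2·f_2 = 0.31 × 0.0142136 = 0.0044062
  w_3·f_3 = 0.32 × 0.0030458 = 0.000974656
  w_4·f_4 = 0.22 × 0.00275226 = 0.000605498
Evidence: 0.00226894 + 0.0044062 + 0.000974656 + 0.000605498 = 0.0082553
P(Class 1 | data) = 0.00226894 / 0.0082553 ≈ 0.2748

0.2748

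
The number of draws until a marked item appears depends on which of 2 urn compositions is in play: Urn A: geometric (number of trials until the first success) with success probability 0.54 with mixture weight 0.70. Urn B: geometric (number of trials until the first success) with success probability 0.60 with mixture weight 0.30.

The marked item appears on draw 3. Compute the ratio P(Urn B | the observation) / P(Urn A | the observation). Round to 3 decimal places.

The posterior odds equal the prior odds times the likelihood ratio: (P(Z=i)/P(Z=j))·(f_i(x)/f_j(x)).
Geometric probabilities:
  f_A = 0.54·(1−0.54)^2 = 0.54·0.2116 = 0.114264
  f_B = 0.60·(1−0.60)^2 = 0.60·0.16 = 0.096
Odds = (0.30/0.70) × (0.096/0.114264) = 0.428571 × 0.84016 ≈ 0.360

0.360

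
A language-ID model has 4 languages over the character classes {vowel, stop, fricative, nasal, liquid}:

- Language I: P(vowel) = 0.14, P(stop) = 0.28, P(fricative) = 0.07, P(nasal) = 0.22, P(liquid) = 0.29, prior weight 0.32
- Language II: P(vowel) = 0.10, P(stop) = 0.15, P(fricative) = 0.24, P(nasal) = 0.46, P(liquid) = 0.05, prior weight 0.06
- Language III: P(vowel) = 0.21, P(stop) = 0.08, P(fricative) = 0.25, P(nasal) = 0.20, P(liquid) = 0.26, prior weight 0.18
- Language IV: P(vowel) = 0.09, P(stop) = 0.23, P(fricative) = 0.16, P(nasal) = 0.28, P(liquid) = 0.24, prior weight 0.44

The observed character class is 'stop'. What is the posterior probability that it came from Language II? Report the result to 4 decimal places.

0.0420

P(component k | x) = π_k·f_k(x) / marginal(x), where marginal(x) = Σ_j π_j·f_j(x).
Categorical probabilities:
  L_I = P(stop | comp) = 0.28
  L_II = P(stop | comp) = 0.15
  L_III = P(stop | comp) = 0.08
  L_IV = P(stop | comp) = 0.23
Weight by the priors:
  π_I·L_I = 0.32 × 0.28 = 0.0896
  π_II·L_II = 0.06 × 0.15 = 0.009
  π_III·L_III = 0.18 × 0.08 = 0.0144
  π_IV·L_IV = 0.44 × 0.23 = 0.1012
Evidence: 0.0896 + 0.009 + 0.0144 + 0.1012 = 0.2142
So the posterior for Language II is 0.009 / 0.2142 ≈ 0.0420.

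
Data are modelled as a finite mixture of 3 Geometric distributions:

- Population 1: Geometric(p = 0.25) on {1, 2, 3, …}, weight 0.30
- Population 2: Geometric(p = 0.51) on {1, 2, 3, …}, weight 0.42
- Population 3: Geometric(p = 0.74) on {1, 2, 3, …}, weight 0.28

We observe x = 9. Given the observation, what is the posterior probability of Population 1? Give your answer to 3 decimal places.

0.913

By Bayes' theorem, P(k | x) = π_k f_k(x) / Σ_j π_j f_j(x).
Component likelihoods at x = 9:
  p_1 = 0.25·(1−0.25)^8 = 0.25·0.100113 = 0.0250282
  p_2 = 0.51·(1−0.51)^8 = 0.51·0.00332329 = 0.00169488
  p_3 = 0.74·(1−0.74)^8 = 0.74·2.08827e-05 = 1.54532e-05
Weight by the priors:
  π_1·p_1 = 0.30 × 0.0250282 = 0.00750847
  π_2·p_2 = 0.42 × 0.00169488 = 0.000711849
  π_3·p_3 = 0.28 × 1.54532e-05 = 4.3269e-06
Denominator: 0.00750847 + 0.000711849 + 4.3269e-06 = 0.00822464
P(Population 1 | data) = 0.00750847 / 0.00822464 ≈ 0.913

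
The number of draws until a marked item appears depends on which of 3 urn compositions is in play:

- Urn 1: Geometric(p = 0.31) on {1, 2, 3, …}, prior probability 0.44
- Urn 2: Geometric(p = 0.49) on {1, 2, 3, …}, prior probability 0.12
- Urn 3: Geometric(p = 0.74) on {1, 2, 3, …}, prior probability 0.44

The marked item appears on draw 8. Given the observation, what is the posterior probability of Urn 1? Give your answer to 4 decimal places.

Apply Bayes' rule: the posterior for each component is proportional to its prior times its likelihood at x.
Geometric probabilities:
  L_1 = 0.31·(1−0.31)^7 = 0.31·0.0744635 = 0.0230837
  L_2 = 0.49·(1−0.49)^7 = 0.49·0.00897411 = 0.00439731
  L_3 = 0.74·(1−0.74)^7 = 0.74·8.03181e-05 = 5.94354e-05
Multiply by the mixture weights:
  π_1·L_1 = 0.44 × 0.0230837 = 0.0101568
  π_2·L_2 = 0.12 × 0.00439731 = 0.000527677
  π_3·L_3 = 0.44 × 5.94354e-05 = 2.61516e-05
Normaliser: 0.0101568 + 0.000527677 + 2.61516e-05 = 0.0107107
P(Urn 1 | x) = 0.0101568 / 0.0107107 ≈ 0.9483

0.9483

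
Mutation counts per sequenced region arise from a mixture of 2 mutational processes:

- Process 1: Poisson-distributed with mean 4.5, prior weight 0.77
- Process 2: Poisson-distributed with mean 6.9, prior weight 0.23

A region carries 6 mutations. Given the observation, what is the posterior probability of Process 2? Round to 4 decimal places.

By Bayes' theorem, P(k | x) = π_k f_k(x) / Σ_j π_j f_j(x).
Component likelihoods at x = 6 mutations:
  f_1 = 0.12812
  f_2 = 0.151053
Unnormalised posteriors:
  π_1·f_1 = 0.77 × 0.12812 = 0.0986525
  π_2·f_2 = 0.23 × 0.151053 = 0.0347423
Normaliser: 0.0986525 + 0.0347423 = 0.133395
Responsibility of Process 2: 0.0347423 / 0.133395 ≈ 0.2604

0.2604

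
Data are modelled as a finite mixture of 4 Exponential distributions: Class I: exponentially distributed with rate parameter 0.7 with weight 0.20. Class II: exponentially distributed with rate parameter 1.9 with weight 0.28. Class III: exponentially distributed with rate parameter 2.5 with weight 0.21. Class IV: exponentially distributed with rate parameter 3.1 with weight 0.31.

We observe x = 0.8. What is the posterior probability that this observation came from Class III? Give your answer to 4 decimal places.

By Bayes' theorem, P(k | x) = P(Z=k) f_k(x) / Σ_j P(Z=j) f_j(x).
Evaluate each component's likelihood at the observed value:
  L_I = 0.399846
  L_II = 0.415553
  L_III = 0.338338
  L_IV = 0.259604
Weight by the priors:
  P(Z=I)·L_I = 0.20 × 0.399846 = 0.0799693
  P(Z=II)·L_II = 0.28 × 0.415553 = 0.116355
  P(Z=III)·L_III = 0.21 × 0.338338 = 0.071051
  P(Z=IV)·L_IV = 0.31 × 0.259604 = 0.0804772
Normaliser: 0.0799693 + 0.116355 + 0.071051 + 0.0804772 = 0.347852
P(Class III | data) = 0.071051 / 0.347852 ≈ 0.2043

0.2043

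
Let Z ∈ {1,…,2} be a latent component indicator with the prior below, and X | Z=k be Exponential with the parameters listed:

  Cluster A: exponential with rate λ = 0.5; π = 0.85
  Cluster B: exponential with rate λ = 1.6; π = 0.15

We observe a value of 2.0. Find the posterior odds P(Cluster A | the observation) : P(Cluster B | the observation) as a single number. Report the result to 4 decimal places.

Only the two components matter; the odds are (π_i f_i(x)) / (π_j f_j(x)).
Component likelihoods at x = 2.0:
  L_A = 0.18394
  L_B = 0.0652195
0.156349 / 0.00978293 ≈ 15.9818

15.9818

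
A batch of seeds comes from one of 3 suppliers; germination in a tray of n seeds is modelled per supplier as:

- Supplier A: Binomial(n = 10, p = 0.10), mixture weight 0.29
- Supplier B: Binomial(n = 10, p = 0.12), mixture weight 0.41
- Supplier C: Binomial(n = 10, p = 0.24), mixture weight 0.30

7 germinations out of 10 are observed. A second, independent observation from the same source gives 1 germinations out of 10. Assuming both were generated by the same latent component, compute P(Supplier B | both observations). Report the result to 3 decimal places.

Apply Bayes' rule: the posterior for each component is proportional to its prior times its likelihood at x.
Since both observations come from the same component, the likelihood for component k is f_k(x₁)·f_k(x₂).
  L_A = [C(10,7)·0.10^7·0.90^3 = 120·1e-07·0.729 = 8.748e-06] × [0.38742] = 3.38915e-06
  L_B = [C(10,7)·0.12^7·0.88^3 = 120·3.58318e-07·0.681472 = 2.9302e-05] × [0.379774] = 1.11282e-05
  L_C = [C(10,7)·0.24^7·0.76^3 = 120·4.58647e-05·0.438976 = 0.00241602] × [0.203018] = 0.000490495
Weight by the priors:
  π_A·L_A = 0.29 × 3.38915e-06 = 9.82855e-07
  π_B·L_B = 0.41 × 1.11282e-05 = 4.56254e-06
  π_C·L_C = 0.30 × 0.000490495 = 0.000147148
Evidence: 9.82855e-07 + 4.56254e-06 + 0.000147148 = 0.000152694
So the posterior for Supplier B is 4.56254e-06 / 0.000152694 ≈ 0.030.

0.030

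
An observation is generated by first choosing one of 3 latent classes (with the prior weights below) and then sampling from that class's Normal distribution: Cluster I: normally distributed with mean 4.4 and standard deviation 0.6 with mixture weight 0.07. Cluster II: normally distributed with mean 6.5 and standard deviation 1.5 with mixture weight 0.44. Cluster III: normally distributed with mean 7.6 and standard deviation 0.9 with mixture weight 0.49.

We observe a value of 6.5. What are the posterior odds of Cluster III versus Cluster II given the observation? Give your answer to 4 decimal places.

Since P(k|x) ∝ π_k f_k(x), the posterior odds are π_i f_i(x) / (π_j f_j(x)).
Normal densities:
  L_I = (1/(0.6·√(2π)))·exp(−(6.5−4.4)²/(2·0.6²)) = 0.664904·exp(-6.12500) = 0.00145447
  L_II = (1/(1.5·√(2π)))·exp(−(6.5−6.5)²/(2·1.5²)) = 0.265962·exp(-0.00000) = 0.265962
  L_III = (1/(0.9·√(2π)))·exp(−(6.5−7.6)²/(2·0.9²)) = 0.443269·exp(-0.74691) = 0.210033
Posterior odds = (π_III·L_III) / (π_II·L_II) = (0.49·0.210033) / (0.44·0.265962) = 0.102916 / 0.117023 ≈ 0.8795

0.8795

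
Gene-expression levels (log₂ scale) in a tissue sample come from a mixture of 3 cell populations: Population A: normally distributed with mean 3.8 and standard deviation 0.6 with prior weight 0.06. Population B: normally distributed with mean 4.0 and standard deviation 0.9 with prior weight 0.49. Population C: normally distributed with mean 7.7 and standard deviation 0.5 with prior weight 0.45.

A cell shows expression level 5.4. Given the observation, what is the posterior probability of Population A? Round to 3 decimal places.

The responsibility of component k is π_k f_k(x) divided by Σ_j π_j f_j(x).
Normal densities:
  f_A = 0.0189933
  f_B = 0.132198
  f_C = 2.02817e-05
Prior × likelihood for each component:
  π_A·f_A = 0.06 × 0.0189933 = 0.0011396
  π_B·f_B = 0.49 × 0.132198 = 0.064777
  π_C·f_C = 0.45 × 2.02817e-05 = 9.12677e-06
Sum: 0.0011396 + 0.064777 + 9.12677e-06 = 0.0659257
P(Population A | the observation) = 0.0011396 / 0.0659257 ≈ 0.017

0.017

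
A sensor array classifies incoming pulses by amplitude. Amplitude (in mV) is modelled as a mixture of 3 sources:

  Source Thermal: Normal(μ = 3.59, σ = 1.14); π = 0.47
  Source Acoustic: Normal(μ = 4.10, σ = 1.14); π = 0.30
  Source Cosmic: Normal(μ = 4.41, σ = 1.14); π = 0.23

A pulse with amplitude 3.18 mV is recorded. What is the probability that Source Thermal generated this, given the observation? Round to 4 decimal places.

0.5607

The responsibility of component k is P(Z=k) f_k(x) divided by Σ_j P(Z=j) f_j(x).
Component likelihoods at x = 3.18 mV:
  f_Thermal = (1/(1.14·√(2π)))·exp(−(3.18−3.59)²/(2·1.14²)) = 0.349949·exp(-0.06467) = 0.328033
  f_Acoustic = (1/(1.14·√(2π)))·exp(−(3.18−4.10)²/(2·1.14²)) = 0.349949·exp(-0.32564) = 0.252687
  f_Cosmic = (1/(1.14·√(2π)))·exp(−(3.18−4.41)²/(2·1.14²)) = 0.349949·exp(-0.58206) = 0.195532
Multiply by the mixture weights:
  P(Z=Thermal)·f_Thermal = 0.47 × 0.328033 = 0.154176
  P(Z=Acoustic)·f_Acoustic = 0.30 × 0.252687 = 0.075806
  P(Z=Cosmic)·f_Cosmic = 0.23 × 0.195532 = 0.0449724
Marginal: 0.154176 + 0.075806 + 0.0449724 = 0.274954
P(Source Thermal | x) ≈ 0.5607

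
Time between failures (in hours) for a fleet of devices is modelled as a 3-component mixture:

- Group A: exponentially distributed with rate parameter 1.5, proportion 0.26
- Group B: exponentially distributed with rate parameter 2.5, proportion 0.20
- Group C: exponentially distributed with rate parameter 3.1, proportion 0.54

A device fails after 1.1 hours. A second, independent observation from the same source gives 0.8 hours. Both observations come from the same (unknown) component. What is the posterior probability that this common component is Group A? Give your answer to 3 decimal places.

0.573

The responsibility of component k is π_k f_k(x) divided by Σ_j π_j f_j(x).
Since both observations come from the same component, the likelihood for component k is f_k(x₁)·f_k(x₂).
  p_A = [1.5·e^(−1.5·1.1) = 1.5·e^(−1.6500) = 0.288075] × [0.451791] = 0.13015
  p_B = [2.5·e^(−2.5·1.1) = 2.5·e^(−2.7500) = 0.15982] × [0.338338] = 0.0540731
  p_C = [3.1·e^(−3.1·1.1) = 3.1·e^(−3.4100) = 0.102428] × [0.259604] = 0.0265906
Weight by the priors:
  π_A·p_A = 0.26 × 0.13015 = 0.0338389
  π_B·p_B = 0.20 × 0.0540731 = 0.0108146
  π_C·p_C = 0.54 × 0.0265906 = 0.0143589
Denominator: 0.0338389 + 0.0108146 + 0.0143589 = 0.0590125
Responsibility of Group A: 0.0338389 / 0.0590125 ≈ 0.573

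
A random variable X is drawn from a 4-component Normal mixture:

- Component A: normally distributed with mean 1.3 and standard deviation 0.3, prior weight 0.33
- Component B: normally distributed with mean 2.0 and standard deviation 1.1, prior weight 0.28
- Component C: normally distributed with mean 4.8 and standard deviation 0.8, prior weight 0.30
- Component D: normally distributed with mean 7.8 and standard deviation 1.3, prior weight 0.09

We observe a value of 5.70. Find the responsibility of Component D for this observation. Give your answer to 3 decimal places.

Posterior ∝ prior × likelihood, so P(k | x) ∝ π_k f_k(x); normalise over all components.
Normal densities:
  L_A = 2.58824e-47
  L_B = 0.00126678
  L_C = 0.264846
  L_D = 0.0832392
Multiply by the mixture weights:
  π_A·L_A = 0.33 × 2.58824e-47 = 8.54119e-48
  π_B·L_B = 0.28 × 0.00126678 = 0.0003547
  π_C·L_C = 0.30 × 0.264846 = 0.0794537
  π_D·L_D = 0.09 × 0.0832392 = 0.00749153
Normaliser: 8.54119e-48 + 0.0003547 + 0.0794537 + 0.00749153 = 0.0873
P(Component D | 5.70) = 0.00749153 / 0.0873 ≈ 0.086

0.086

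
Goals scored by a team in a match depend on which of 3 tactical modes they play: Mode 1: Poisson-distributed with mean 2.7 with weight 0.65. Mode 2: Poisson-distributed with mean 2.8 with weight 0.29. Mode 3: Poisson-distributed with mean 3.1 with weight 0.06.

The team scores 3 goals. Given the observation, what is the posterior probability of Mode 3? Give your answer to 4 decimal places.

By Bayes' theorem, P(k | x) = π_k f_k(x) / Σ_j π_j f_j(x).
Poisson probabilities:
  L_1 = e^(−2.7)·2.7^3/3! = 0.220468
  L_2 = e^(−2.8)·2.8^3/3! = 0.222484
  L_3 = e^(−3.1)·3.1^3/3! = 0.223677
Weight by the priors:
  π_1·L_1 = 0.65 × 0.220468 = 0.143304
  π_2·L_2 = 0.29 × 0.222484 = 0.0645203
  π_3·L_3 = 0.06 × 0.223677 = 0.0134206
Denominator: 0.143304 + 0.0645203 + 0.0134206 = 0.221245
Responsibility of Mode 3: 0.0134206 / 0.221245 ≈ 0.0607

0.0607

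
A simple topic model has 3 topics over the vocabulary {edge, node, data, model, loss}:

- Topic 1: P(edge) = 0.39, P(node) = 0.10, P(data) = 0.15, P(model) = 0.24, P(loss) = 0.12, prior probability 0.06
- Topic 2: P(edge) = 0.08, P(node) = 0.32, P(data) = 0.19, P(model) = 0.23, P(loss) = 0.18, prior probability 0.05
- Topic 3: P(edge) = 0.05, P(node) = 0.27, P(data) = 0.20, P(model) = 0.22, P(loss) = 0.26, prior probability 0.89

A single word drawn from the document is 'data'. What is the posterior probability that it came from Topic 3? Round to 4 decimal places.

0.9059

By Bayes' theorem, P(k | x) = w_k f_k(x) / Σ_j w_j f_j(x).
Evaluate each component's likelihood at the observed value:
  f_1 = 0.15
  f_2 = 0.19
  f_3 = 0.2
Unnormalised posteriors:
  w_1·f_1 = 0.06 × 0.15 = 0.009
  w_2·f_2 = 0.05 × 0.19 = 0.0095
  w_3·f_3 = 0.89 × 0.2 = 0.178
Denominator: 0.009 + 0.0095 + 0.178 = 0.1965
P(Topic 3 | x) ≈ 0.9059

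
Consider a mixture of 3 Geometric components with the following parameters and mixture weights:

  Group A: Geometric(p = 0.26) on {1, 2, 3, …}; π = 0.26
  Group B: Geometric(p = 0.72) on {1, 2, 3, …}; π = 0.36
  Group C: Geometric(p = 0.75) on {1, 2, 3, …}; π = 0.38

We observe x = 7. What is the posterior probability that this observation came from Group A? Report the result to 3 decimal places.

Posterior ∝ prior × likelihood, so P(k | x) ∝ P(Z=k) f_k(x); normalise over all components.
Evaluate each component's likelihood at the observed value:
  f_A = 0.26·(1−0.26)^6 = 0.26·0.164206 = 0.0426937
  f_B = 0.72·(1−0.72)^6 = 0.72·0.00048189 = 0.000346961
  f_C = 0.75·(1−0.75)^6 = 0.75·0.000244141 = 0.000183105
Unnormalised posteriors:
  P(Z=A)·f_A = 0.26 × 0.0426937 = 0.0111004
  P(Z=B)·f_B = 0.36 × 0.000346961 = 0.000124906
  P(Z=C)·f_C = 0.38 × 0.000183105 = 6.95801e-05
Denominator: 0.0111004 + 0.000124906 + 6.95801e-05 = 0.0112948
P(Group A | the observation) = 0.0111004 / 0.0112948 ≈ 0.983

0.983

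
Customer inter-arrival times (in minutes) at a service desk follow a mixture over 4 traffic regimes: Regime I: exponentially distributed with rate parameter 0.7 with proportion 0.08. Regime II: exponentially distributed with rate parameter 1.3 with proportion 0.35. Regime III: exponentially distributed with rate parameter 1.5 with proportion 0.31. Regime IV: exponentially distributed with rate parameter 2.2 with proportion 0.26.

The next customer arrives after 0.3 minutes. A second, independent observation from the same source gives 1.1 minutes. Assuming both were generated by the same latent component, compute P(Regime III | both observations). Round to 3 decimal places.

Posterior ∝ prior × likelihood, so P(k | x) ∝ w_k f_k(x); normalise over all components.
Since both observations come from the same component, the likelihood for component k is f_k(x₁)·f_k(x₂).
  f_I = [0.7·e^(−0.7·0.3) = 0.7·e^(−0.2100) = 0.567409] × [0.324109] = 0.183902
  f_II = [1.3·e^(−1.3·0.3) = 1.3·e^(−0.3900) = 0.880174] × [0.311102] = 0.273824
  f_III = [1.5·e^(−1.5·0.3) = 1.5·e^(−0.4500) = 0.956442] × [0.288075] = 0.275527
  f_IV = [2.2·e^(−2.2·0.3) = 2.2·e^(−0.6600) = 1.13707] × [0.195628] = 0.222443
Prior × likelihood for each component:
  w_I·f_I = 0.08 × 0.183902 = 0.0147122
  w_II·f_II = 0.35 × 0.273824 = 0.0958382
  w_III·f_III = 0.31 × 0.275527 = 0.0854134
  w_IV·f_IV = 0.26 × 0.222443 = 0.0578351
Marginal: 0.0147122 + 0.0958382 + 0.0854134 + 0.0578351 = 0.253799
So the posterior for Regime III is 0.0854134 / 0.253799 ≈ 0.337.

0.337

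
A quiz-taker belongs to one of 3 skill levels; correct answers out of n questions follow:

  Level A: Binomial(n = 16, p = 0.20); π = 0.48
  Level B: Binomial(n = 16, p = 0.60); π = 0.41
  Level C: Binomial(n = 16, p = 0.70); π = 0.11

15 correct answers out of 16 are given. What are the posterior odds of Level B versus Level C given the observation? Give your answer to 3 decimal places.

Since P(k|x) ∝ w_k f_k(x), the posterior odds are w_i f_i(x) / (w_j f_j(x)).
Evaluate each component's likelihood at the observed value:
  p_A = C(16,15)·0.20^15·0.80^1 = 16·3.2768e-11·0.8 = 4.1943e-10
  p_B = C(16,15)·0.60^15·0.40^1 = 16·0.000470185·0.4 = 0.00300918
  p_C = C(16,15)·0.70^15·0.30^1 = 16·0.00474756·0.3 = 0.0227883
0.00123377 / 0.00250671 ≈ 0.492

0.492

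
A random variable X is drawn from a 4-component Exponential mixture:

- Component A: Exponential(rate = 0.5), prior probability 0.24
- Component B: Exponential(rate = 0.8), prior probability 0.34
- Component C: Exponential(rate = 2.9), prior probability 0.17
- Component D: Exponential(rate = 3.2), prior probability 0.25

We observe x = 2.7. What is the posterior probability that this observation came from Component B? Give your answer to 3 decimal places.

0.499

By Bayes' theorem, P(k | x) = π_k f_k(x) / Σ_j π_j f_j(x).
Exponential densities:
  f_A = 0.5·e^(−0.5·2.7) = 0.5·e^(−1.3500) = 0.12962
  f_B = 0.8·e^(−0.8·2.7) = 0.8·e^(−2.1600) = 0.0922601
  f_C = 2.9·e^(−2.9·2.7) = 2.9·e^(−7.8300) = 0.00115311
  f_D = 3.2·e^(−3.2·2.7) = 3.2·e^(−8.6400) = 0.000566038
Unnormalised posteriors:
  π_A·f_A = 0.24 × 0.12962 = 0.0311088
  π_B·f_B = 0.34 × 0.0922601 = 0.0313684
  π_C·f_C = 0.17 × 0.00115311 = 0.000196029
  π_D·f_D = 0.25 × 0.000566038 = 0.00014151
Normaliser: 0.0311088 + 0.0313684 + 0.000196029 + 0.00014151 = 0.0628148
So the posterior for Component B is 0.0313684 / 0.0628148 ≈ 0.499.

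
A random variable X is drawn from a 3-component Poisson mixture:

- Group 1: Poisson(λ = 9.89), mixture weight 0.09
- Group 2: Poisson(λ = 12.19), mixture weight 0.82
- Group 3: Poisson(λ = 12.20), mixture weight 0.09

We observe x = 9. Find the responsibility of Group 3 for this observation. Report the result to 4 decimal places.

P(component k | x) = P(Z=k)·f_k(x) / marginal(x), where marginal(x) = Σ_j P(Z=j)·f_j(x).
Poisson probabilities:
  f_1 = e^(−9.89)·9.89^9/9! = 0.126424
  f_2 = e^(−12.19)·12.19^9/9! = 0.0832186
  f_3 = e^(−12.20)·12.20^9/9! = 0.0830009
Unnormalised posteriors:
  P(Z=1)·f_1 = 0.09 × 0.126424 = 0.0113782
  P(Z=2)·f_2 = 0.82 × 0.0832186 = 0.0682393
  P(Z=3)·f_3 = 0.09 × 0.0830009 = 0.00747008
Marginal: 0.0113782 + 0.0682393 + 0.00747008 = 0.0870876
Responsibility of Group 3: 0.00747008 / 0.0870876 ≈ 0.0858

0.0858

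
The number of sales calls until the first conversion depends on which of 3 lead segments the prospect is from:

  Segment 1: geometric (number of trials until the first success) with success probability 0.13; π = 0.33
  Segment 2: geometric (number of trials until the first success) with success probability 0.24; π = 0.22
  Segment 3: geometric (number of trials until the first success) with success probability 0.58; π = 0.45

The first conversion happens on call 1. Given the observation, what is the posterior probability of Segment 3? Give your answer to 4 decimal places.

Posterior ∝ prior × likelihood, so P(k | x) ∝ π_k f_k(x); normalise over all components.
Component likelihoods at x = 1:
  p_1 = 0.13·(1−0.13)^0 = 0.13·1 = 0.13
  p_2 = 0.24·(1−0.24)^0 = 0.24·1 = 0.24
  p_3 = 0.58·(1−0.58)^0 = 0.58·1 = 0.58
Multiply by the mixture weights:
  π_1·p_1 = 0.33 × 0.13 = 0.0429
  π_2·p_2 = 0.22 × 0.24 = 0.0528
  π_3·p_3 = 0.45 × 0.58 = 0.261
Denominator: 0.0429 + 0.0528 + 0.261 = 0.3567
Responsibility of Segment 3: 0.261 / 0.3567 ≈ 0.7317

0.7317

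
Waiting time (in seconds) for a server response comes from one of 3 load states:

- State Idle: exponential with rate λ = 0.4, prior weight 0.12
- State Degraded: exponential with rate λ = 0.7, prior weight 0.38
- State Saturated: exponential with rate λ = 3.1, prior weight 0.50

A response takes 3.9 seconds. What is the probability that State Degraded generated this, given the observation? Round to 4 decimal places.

Posterior ∝ prior × likelihood, so P(k | x) ∝ π_k f_k(x); normalise over all components.
Exponential densities:
  p_Idle = 0.0840544
  p_Degraded = 0.0456535
  p_Saturated = 1.74077e-05
Multiply by the mixture weights:
  π_Idle·p_Idle = 0.12 × 0.0840544 = 0.0100865
  π_Degraded·p_Degraded = 0.38 × 0.0456535 = 0.0173483
  π_Saturated·p_Saturated = 0.50 × 1.74077e-05 = 8.70385e-06
Marginal: 0.0100865 + 0.0173483 + 8.70385e-06 = 0.0274436
P(State Degraded | 3.9 seconds) = 0.0173483 / 0.0274436 ≈ 0.6321

0.6321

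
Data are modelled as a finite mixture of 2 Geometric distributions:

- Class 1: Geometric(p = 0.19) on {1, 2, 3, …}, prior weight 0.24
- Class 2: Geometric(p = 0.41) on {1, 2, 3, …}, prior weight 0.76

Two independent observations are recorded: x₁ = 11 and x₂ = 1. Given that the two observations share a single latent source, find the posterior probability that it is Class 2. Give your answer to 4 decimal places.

0.3827

Apply Bayes' rule: the posterior for each component is proportional to its prior times its likelihood at x.
Since both observations come from the same component, the likelihood for component k is f_k(x₁)·f_k(x₂).
  f_1 = [0.0230996] × [0.19] = 0.00438892
  f_2 = [0.00209558] × [0.41] = 0.000859187
Multiply by the mixture weights:
  π_1·f_1 = 0.24 × 0.00438892 = 0.00105334
  π_2·f_2 = 0.76 × 0.000859187 = 0.000652982
Marginal: 0.00105334 + 0.000652982 = 0.00170632
Responsibility of Class 2: 0.000652982 / 0.00170632 ≈ 0.3827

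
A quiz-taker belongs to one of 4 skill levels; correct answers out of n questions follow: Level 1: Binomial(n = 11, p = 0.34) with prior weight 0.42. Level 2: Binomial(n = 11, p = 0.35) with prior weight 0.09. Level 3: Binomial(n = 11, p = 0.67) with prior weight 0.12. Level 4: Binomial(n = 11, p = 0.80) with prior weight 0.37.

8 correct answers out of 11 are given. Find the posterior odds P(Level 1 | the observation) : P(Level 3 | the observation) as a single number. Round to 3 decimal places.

The posterior odds equal the prior odds times the likelihood ratio: (π_i/π_j)·(f_i(x)/f_j(x)).
Evaluate each component's likelihood at the observed value:
  f_1 = C(11,8)·0.34^8·0.66^3 = 165·0.000178579·0.287496 = 0.00847124
  f_2 = C(11,8)·0.35^8·0.65^3 = 165·0.000225188·0.274625 = 0.010204
  f_3 = C(11,8)·0.67^8·0.33^3 = 165·0.0406068·0.035937 = 0.240782
  f_4 = C(11,8)·0.80^8·0.20^3 = 165·0.167772·0.008 = 0.221459
Posterior odds = (π_1·f_1) / (π_3·f_3) = (0.42·0.00847124) / (0.12·0.240782) = 0.00355792 / 0.0288939 ≈ 0.123

0.123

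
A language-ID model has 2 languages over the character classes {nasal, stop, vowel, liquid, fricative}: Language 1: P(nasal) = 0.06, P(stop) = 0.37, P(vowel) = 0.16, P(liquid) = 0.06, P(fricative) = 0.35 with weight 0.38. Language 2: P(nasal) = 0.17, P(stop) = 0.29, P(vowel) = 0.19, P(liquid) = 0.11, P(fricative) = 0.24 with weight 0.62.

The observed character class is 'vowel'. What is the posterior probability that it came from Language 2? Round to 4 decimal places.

0.6596

P(component k | x) = π_k·f_k(x) / marginal(x), where marginal(x) = Σ_j π_j·f_j(x).
Component likelihoods at x = 'vowel':
  p_1 = P(vowel | comp) = 0.16
  p_2 = P(vowel | comp) = 0.19
Unnormalised posteriors:
  π_1·p_1 = 0.38 × 0.16 = 0.0608
  π_2·p_2 = 0.62 × 0.19 = 0.1178
Denominator: 0.0608 + 0.1178 = 0.1786
So the posterior for Language 2 is 0.1178 / 0.1786 ≈ 0.6596.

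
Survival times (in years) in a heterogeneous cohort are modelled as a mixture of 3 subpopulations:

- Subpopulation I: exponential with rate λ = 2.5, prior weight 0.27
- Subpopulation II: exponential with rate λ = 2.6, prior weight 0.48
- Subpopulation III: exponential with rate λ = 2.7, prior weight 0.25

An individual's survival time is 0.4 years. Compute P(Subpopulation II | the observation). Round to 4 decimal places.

0.4802

Apply Bayes' rule: the posterior for each component is proportional to its prior times its likelihood at x.
Exponential densities:
  f_I = 0.919699
  f_II = 0.918982
  f_III = 0.916908
Unnormalised posteriors:
  w_I·f_I = 0.27 × 0.919699 = 0.248319
  w_II·f_II = 0.48 × 0.918982 = 0.441111
  w_III·f_III = 0.25 × 0.916908 = 0.229227
Evidence: 0.248319 + 0.441111 + 0.229227 = 0.918657
P(Subpopulation II | data) ≈ 0.4802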